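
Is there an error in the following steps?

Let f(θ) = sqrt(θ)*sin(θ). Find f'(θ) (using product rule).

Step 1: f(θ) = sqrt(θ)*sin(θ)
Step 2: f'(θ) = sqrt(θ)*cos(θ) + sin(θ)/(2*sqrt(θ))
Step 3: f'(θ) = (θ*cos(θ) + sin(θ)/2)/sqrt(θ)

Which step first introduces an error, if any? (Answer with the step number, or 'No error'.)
No error

All steps in this derivation are correct.
The final answer f'(θ) = (θ*cos(θ) + sin(θ)/2)/sqrt(θ) is valid.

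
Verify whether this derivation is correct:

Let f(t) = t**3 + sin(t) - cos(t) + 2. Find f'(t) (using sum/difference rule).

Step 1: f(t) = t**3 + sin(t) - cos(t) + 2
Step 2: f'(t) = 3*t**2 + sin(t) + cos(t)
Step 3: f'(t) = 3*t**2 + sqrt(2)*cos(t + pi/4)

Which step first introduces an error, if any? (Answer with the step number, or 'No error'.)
Step 3

Step 3 is incorrect due to a wrong trig function.
The step shows: 3*t**2 + sqrt(2)*cos(t + pi/4)
The correct value should be: 3*t**2 + sqrt(2)*sin(t + pi/4)

Explanation: sin(t + pi/4) was incorrectly written as cos(t + pi/4): the term sqrt(2)*sin(t + pi/4) was incorrectly written as sqrt(2)*cos(t + pi/4)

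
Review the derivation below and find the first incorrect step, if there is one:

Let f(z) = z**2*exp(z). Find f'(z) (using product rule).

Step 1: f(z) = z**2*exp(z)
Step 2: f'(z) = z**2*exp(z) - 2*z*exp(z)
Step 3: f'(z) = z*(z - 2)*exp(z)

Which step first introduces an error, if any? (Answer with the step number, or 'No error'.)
Step 2

Step 2 is incorrect due to a sign flip.
The step shows: z**2*exp(z) - 2*z*exp(z)
The correct value should be: z**2*exp(z) + 2*z*exp(z)

Explanation: The sign of one term was flipped: the term 2*z*exp(z) was incorrectly written as -2*z*exp(z)
The later steps are derived from this incorrect expression, so the error originates in Step 2.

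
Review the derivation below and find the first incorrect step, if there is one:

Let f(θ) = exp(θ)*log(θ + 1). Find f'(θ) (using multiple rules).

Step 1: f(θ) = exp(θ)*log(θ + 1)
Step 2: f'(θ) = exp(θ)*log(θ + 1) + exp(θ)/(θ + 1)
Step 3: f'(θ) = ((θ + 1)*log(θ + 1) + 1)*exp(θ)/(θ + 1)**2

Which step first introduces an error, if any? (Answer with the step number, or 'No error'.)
Step 3

Step 3 is incorrect due to a wrong exponent.
The step shows: ((θ + 1)*log(θ + 1) + 1)*exp(θ)/(θ + 1)**2
The correct value should be: ((θ + 1)*log(θ + 1) + 1)*exp(θ)/(θ + 1)

Explanation: The exponent -1 on θ + 1 was incorrectly written as -2: the term ((θ + 1)*log(θ + 1) + 1)*exp(θ)/(θ + 1) was incorrectly written as ((θ + 1)*log(θ + 1) + 1)*exp(θ)/(θ + 1)**2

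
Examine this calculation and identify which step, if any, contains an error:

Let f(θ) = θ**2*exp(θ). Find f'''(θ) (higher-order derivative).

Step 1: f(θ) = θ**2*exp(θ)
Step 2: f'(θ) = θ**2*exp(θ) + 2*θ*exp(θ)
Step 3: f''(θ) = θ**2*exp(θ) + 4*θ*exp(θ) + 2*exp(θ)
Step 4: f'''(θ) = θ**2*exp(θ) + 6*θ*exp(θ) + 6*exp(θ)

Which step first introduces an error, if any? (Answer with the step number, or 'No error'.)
No error

All steps in this derivation are correct.
The final answer f'''(θ) = θ**2*exp(θ) + 6*θ*exp(θ) + 6*exp(θ) is valid.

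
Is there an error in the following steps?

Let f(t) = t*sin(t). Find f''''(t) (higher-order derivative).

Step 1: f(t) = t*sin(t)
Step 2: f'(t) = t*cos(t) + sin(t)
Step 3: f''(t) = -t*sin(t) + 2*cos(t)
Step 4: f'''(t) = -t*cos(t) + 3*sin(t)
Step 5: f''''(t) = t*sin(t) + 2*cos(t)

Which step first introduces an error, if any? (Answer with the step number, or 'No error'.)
Step 4

Step 4 is incorrect due to a sign flip.
The step shows: -t*cos(t) + 3*sin(t)
The correct value should be: -t*cos(t) - 3*sin(t)

Explanation: The sign of one term was flipped: the term -3*sin(t) was incorrectly written as 3*sin(t)
The later steps are derived from this incorrect expression, so the error originates in Step 4.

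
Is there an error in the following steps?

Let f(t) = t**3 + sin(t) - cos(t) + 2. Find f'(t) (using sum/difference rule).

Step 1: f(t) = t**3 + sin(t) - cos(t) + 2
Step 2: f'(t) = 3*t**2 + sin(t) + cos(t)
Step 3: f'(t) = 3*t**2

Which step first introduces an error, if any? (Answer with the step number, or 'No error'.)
Step 3

Step 3 is incorrect due to a dropped term.
The step shows: 3*t**2
The correct value should be: 3*t**2 + sqrt(2)*sin(t + pi/4)

Explanation: A term was dropped: the term sqrt(2)*sin(t + pi/4) was incorrectly omitted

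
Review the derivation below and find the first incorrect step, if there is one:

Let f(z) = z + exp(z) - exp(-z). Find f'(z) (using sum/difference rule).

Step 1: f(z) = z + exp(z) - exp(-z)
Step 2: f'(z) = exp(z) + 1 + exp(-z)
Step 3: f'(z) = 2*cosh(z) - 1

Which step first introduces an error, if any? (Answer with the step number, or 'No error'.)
Step 3

Step 3 is incorrect due to a sign flip.
The step shows: 2*cosh(z) - 1
The correct value should be: 2*cosh(z) + 1

Explanation: The sign of one term was flipped: the term 1 was incorrectly written as -1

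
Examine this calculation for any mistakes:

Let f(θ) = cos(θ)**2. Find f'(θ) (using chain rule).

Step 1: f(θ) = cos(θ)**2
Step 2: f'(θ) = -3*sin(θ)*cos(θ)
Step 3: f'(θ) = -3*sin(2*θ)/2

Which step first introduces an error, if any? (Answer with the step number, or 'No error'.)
Step 2

Step 2 is incorrect due to a wrong coefficient.
The step shows: -3*sin(θ)*cos(θ)
The correct value should be: -2*sin(θ)*cos(θ)

Explanation: The coefficient -2 was incorrectly written as -3: the term -2*sin(θ)*cos(θ) was incorrectly written as -3*sin(θ)*cos(θ)
The later steps are derived from this incorrect expression, so the error originates in Step 2.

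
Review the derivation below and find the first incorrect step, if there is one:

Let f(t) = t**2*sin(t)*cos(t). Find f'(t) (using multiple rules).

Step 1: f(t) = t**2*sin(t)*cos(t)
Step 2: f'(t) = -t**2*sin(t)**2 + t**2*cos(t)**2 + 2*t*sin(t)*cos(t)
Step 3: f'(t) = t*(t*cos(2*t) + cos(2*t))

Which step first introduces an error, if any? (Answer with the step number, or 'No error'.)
Step 3

Step 3 is incorrect due to a wrong trig function.
The step shows: t*(t*cos(2*t) + cos(2*t))
The correct value should be: t*(t*cos(2*t) + sin(2*t))

Explanation: sin(2*t) was incorrectly written as cos(2*t): the term t*(t*cos(2*t) + sin(2*t)) was incorrectly written as t*(t*cos(2*t) + cos(2*t))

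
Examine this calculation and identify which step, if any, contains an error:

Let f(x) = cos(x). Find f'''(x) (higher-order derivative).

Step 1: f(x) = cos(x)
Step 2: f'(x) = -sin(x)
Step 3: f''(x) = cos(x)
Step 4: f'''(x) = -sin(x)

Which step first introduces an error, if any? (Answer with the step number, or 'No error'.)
Step 3

Step 3 is incorrect due to a sign flip.
The step shows: cos(x)
The correct value should be: -cos(x)

Explanation: The sign of the whole expression was flipped: the term -cos(x) was incorrectly written as cos(x)
The later steps are derived from this incorrect expression, so the error originates in Step 3.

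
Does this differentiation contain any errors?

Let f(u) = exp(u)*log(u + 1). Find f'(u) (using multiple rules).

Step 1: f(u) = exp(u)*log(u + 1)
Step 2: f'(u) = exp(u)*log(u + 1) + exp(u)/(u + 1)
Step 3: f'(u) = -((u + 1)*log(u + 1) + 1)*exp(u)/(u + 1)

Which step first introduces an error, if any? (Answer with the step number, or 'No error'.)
Step 3

Step 3 is incorrect due to a sign flip.
The step shows: -((u + 1)*log(u + 1) + 1)*exp(u)/(u + 1)
The correct value should be: ((u + 1)*log(u + 1) + 1)*exp(u)/(u + 1)

Explanation: The sign of the whole expression was flipped: the term ((u + 1)*log(u + 1) + 1)*exp(u)/(u + 1) was incorrectly written as -((u + 1)*log(u + 1) + 1)*exp(u)/(u + 1)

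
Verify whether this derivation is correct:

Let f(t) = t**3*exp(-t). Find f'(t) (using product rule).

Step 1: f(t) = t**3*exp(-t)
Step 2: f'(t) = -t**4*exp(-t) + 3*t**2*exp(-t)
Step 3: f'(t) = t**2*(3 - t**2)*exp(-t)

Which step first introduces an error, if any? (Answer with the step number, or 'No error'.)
Step 2

Step 2 is incorrect due to a wrong exponent.
The step shows: -t**4*exp(-t) + 3*t**2*exp(-t)
The correct value should be: -t**3*exp(-t) + 3*t**2*exp(-t)

Explanation: The exponent 3 on t was incorrectly written as 4: the term -t**3*exp(-t) was incorrectly written as -t**4*exp(-t)
The later steps are derived from this incorrect expression, so the error originates in Step 2.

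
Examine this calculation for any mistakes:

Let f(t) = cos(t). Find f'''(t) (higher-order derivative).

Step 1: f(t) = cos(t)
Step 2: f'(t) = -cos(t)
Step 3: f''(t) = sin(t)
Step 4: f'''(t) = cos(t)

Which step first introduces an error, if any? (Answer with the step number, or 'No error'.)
Step 2

Step 2 is incorrect due to a wrong trig function.
The step shows: -cos(t)
The correct value should be: -sin(t)

Explanation: sin(t) was incorrectly written as cos(t): the term -sin(t) was incorrectly written as -cos(t)
The later steps are derived from this incorrect expression, so the error originates in Step 2.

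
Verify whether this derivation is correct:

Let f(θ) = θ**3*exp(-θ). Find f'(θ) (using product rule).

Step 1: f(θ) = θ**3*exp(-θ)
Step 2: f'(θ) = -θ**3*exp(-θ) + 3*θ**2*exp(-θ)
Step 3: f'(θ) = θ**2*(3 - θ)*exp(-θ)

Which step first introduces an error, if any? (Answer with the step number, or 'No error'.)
No error

All steps in this derivation are correct.
The final answer f'(θ) = θ**2*(3 - θ)*exp(-θ) is valid.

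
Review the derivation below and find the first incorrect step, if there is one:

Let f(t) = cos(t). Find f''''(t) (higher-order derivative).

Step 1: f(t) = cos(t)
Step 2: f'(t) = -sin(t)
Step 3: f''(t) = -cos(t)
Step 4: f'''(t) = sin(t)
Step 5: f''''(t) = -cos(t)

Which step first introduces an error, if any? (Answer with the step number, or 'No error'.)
Step 5

Step 5 is incorrect due to a sign flip.
The step shows: -cos(t)
The correct value should be: cos(t)

Explanation: The sign of the whole expression was flipped: the term cos(t) was incorrectly written as -cos(t)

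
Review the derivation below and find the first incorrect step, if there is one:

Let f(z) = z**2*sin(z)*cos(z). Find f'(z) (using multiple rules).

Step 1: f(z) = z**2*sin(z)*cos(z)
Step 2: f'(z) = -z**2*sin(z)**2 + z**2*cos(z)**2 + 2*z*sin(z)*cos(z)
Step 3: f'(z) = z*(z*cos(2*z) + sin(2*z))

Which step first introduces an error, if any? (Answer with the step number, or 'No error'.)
No error

All steps in this derivation are correct.
The final answer f'(z) = z*(z*cos(2*z) + sin(2*z)) is valid.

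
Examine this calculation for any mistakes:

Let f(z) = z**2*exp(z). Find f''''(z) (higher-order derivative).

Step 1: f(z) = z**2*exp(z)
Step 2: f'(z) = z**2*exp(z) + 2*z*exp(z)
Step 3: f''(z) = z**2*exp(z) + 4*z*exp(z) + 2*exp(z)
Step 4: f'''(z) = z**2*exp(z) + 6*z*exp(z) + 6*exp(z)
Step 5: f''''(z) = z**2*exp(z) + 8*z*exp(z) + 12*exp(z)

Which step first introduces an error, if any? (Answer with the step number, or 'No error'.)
No error

All steps in this derivation are correct.
The final answer f''''(z) = z**2*exp(z) + 8*z*exp(z) + 12*exp(z) is valid.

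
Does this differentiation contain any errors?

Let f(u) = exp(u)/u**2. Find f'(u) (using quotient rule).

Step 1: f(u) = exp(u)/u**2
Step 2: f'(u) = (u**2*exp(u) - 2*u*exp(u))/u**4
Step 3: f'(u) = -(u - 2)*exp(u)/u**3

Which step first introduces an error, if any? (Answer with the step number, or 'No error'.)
Step 3

Step 3 is incorrect due to a sign flip.
The step shows: -(u - 2)*exp(u)/u**3
The correct value should be: (u - 2)*exp(u)/u**3

Explanation: The sign of the whole expression was flipped: the term (u - 2)*exp(u)/u**3 was incorrectly written as -(u - 2)*exp(u)/u**3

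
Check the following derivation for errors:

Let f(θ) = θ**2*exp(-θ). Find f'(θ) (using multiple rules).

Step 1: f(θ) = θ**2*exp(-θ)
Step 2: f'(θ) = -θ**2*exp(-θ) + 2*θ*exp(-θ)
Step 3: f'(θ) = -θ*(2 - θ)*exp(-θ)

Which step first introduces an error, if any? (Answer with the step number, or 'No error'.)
Step 3

Step 3 is incorrect due to a sign flip.
The step shows: -θ*(2 - θ)*exp(-θ)
The correct value should be: θ*(2 - θ)*exp(-θ)

Explanation: The sign of the whole expression was flipped: the term θ*(2 - θ)*exp(-θ) was incorrectly written as -θ*(2 - θ)*exp(-θ)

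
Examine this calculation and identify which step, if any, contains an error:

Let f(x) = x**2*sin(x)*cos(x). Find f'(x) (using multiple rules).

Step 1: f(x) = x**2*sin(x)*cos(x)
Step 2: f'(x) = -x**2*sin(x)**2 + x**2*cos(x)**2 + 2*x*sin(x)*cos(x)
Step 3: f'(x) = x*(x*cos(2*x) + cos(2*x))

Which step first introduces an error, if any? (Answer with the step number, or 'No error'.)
Step 3

Step 3 is incorrect due to a wrong trig function.
The step shows: x*(x*cos(2*x) + cos(2*x))
The correct value should be: x*(x*cos(2*x) + sin(2*x))

Explanation: sin(2*x) was incorrectly written as cos(2*x): the term x*(x*cos(2*x) + sin(2*x)) was incorrectly written as x*(x*cos(2*x) + cos(2*x))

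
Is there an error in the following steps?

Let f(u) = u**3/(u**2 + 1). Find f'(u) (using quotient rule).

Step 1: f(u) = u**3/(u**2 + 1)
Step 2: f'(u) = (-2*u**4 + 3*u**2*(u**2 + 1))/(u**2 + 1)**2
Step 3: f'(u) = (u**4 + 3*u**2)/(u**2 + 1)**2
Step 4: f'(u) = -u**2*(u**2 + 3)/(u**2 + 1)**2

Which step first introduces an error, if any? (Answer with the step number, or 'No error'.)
Step 4

Step 4 is incorrect due to a sign flip.
The step shows: -u**2*(u**2 + 3)/(u**2 + 1)**2
The correct value should be: u**2*(u**2 + 3)/(u**2 + 1)**2

Explanation: The sign of the whole expression was flipped: the term u**2*(u**2 + 3)/(u**2 + 1)**2 was incorrectly written as -u**2*(u**2 + 3)/(u**2 + 1)**2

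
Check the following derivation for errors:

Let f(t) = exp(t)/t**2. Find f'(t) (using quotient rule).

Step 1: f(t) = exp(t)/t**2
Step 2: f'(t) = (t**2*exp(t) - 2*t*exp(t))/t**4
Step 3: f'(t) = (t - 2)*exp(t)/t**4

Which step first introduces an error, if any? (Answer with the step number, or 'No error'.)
Step 3

Step 3 is incorrect due to a wrong exponent.
The step shows: (t - 2)*exp(t)/t**4
The correct value should be: (t - 2)*exp(t)/t**3

Explanation: The exponent -3 on t was incorrectly written as -4: the term (t - 2)*exp(t)/t**3 was incorrectly written as (t - 2)*exp(t)/t**4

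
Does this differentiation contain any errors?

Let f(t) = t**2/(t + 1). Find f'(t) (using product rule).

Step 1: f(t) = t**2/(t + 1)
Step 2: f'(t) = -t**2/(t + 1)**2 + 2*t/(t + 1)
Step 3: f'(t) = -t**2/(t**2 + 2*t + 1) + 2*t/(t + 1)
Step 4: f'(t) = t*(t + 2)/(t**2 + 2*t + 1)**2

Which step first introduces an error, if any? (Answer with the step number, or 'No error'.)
Step 4

Step 4 is incorrect due to a wrong exponent.
The step shows: t*(t + 2)/(t**2 + 2*t + 1)**2
The correct value should be: t*(t + 2)/(t**2 + 2*t + 1)

Explanation: The exponent -1 on t**2 + 2*t + 1 was incorrectly written as -2: the term t*(t + 2)/(t**2 + 2*t + 1) was incorrectly written as t*(t + 2)/(t**2 + 2*t + 1)**2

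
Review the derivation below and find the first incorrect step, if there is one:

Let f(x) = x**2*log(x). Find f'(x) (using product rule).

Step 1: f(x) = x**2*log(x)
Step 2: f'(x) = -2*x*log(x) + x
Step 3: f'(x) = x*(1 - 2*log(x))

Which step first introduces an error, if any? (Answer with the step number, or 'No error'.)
Step 2

Step 2 is incorrect due to a sign flip.
The step shows: -2*x*log(x) + x
The correct value should be: 2*x*log(x) + x

Explanation: The sign of one term was flipped: the term 2*x*log(x) was incorrectly written as -2*x*log(x)
The later steps are derived from this incorrect expression, so the error originates in Step 2.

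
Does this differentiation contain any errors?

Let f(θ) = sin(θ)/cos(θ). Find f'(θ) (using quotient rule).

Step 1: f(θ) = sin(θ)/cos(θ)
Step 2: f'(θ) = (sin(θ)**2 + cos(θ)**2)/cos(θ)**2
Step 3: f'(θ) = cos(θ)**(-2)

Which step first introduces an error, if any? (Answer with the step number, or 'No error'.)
No error

All steps in this derivation are correct.
The final answer f'(θ) = cos(θ)**(-2) is valid.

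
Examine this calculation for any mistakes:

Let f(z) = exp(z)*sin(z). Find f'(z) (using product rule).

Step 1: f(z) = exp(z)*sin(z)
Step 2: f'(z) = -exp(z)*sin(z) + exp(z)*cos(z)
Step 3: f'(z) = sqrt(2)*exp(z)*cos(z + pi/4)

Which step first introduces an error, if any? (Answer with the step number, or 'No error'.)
Step 2

Step 2 is incorrect due to a sign flip.
The step shows: -exp(z)*sin(z) + exp(z)*cos(z)
The correct value should be: exp(z)*sin(z) + exp(z)*cos(z)

Explanation: The sign of one term was flipped: the term exp(z)*sin(z) was incorrectly written as -exp(z)*sin(z)
The later steps are derived from this incorrect expression, so the error originates in Step 2.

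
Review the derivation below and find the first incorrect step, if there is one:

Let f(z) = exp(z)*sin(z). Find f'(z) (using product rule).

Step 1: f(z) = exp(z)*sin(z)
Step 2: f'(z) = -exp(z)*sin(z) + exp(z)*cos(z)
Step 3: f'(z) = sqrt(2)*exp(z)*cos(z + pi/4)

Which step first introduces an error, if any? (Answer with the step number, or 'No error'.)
Step 2

Step 2 is incorrect due to a sign flip.
The step shows: -exp(z)*sin(z) + exp(z)*cos(z)
The correct value should be: exp(z)*sin(z) + exp(z)*cos(z)

Explanation: The sign of one term was flipped: the term exp(z)*sin(z) was incorrectly written as -exp(z)*sin(z)
The later steps are derived from this incorrect expression, so the error originates in Step 2.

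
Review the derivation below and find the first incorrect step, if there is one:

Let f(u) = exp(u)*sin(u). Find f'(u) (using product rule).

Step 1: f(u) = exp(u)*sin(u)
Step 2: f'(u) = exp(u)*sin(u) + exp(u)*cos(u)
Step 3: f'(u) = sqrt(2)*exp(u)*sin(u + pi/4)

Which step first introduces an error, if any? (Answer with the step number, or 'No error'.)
No error

All steps in this derivation are correct.
The final answer f'(u) = sqrt(2)*exp(u)*sin(u + pi/4) is valid.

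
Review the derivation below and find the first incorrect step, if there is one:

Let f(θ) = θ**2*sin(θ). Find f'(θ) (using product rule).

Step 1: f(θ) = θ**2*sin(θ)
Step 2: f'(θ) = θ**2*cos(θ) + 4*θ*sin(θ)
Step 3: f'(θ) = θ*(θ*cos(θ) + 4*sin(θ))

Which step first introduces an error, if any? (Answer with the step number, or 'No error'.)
Step 2

Step 2 is incorrect due to a wrong coefficient.
The step shows: θ**2*cos(θ) + 4*θ*sin(θ)
The correct value should be: θ**2*cos(θ) + 2*θ*sin(θ)

Explanation: The coefficient 2 was incorrectly written as 4: the term 2*θ*sin(θ) was incorrectly written as 4*θ*sin(θ)
The later steps are derived from this incorrect expression, so the error originates in Step 2.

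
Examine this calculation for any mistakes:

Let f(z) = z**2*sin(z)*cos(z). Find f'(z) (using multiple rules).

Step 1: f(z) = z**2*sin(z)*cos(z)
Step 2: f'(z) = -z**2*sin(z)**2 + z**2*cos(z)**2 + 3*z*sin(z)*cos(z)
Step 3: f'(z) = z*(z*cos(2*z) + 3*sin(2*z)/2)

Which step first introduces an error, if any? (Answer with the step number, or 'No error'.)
Step 2

Step 2 is incorrect due to a wrong coefficient.
The step shows: -z**2*sin(z)**2 + z**2*cos(z)**2 + 3*z*sin(z)*cos(z)
The correct value should be: -z**2*sin(z)**2 + z**2*cos(z)**2 + 2*z*sin(z)*cos(z)

Explanation: The coefficient 2 was incorrectly written as 3: the term 2*z*sin(z)*cos(z) was incorrectly written as 3*z*sin(z)*cos(z)
The later steps are derived from this incorrect expression, so the error originates in Step 2.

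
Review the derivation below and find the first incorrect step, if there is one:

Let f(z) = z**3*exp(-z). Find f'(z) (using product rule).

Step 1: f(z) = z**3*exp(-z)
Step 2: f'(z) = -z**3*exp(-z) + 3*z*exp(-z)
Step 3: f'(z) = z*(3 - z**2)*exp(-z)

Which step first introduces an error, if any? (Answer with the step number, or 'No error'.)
Step 2

Step 2 is incorrect due to a wrong exponent.
The step shows: -z**3*exp(-z) + 3*z*exp(-z)
The correct value should be: -z**3*exp(-z) + 3*z**2*exp(-z)

Explanation: The exponent 2 on z was incorrectly written as 1: the term 3*z**2*exp(-z) was incorrectly written as 3*z*exp(-z)
The later steps are derived from this incorrect expression, so the error originates in Step 2.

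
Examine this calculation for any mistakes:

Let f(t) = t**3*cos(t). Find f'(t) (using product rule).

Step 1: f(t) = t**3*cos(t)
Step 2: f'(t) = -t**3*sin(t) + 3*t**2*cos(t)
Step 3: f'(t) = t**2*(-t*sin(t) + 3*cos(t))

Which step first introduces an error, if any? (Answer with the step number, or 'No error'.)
No error

All steps in this derivation are correct.
The final answer f'(t) = t**2*(-t*sin(t) + 3*cos(t)) is valid.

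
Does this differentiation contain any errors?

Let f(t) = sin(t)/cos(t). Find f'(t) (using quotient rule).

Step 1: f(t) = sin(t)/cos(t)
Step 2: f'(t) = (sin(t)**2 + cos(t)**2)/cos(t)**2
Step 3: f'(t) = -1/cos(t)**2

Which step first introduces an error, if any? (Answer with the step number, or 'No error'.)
Step 3

Step 3 is incorrect due to a sign flip.
The step shows: -1/cos(t)**2
The correct value should be: cos(t)**(-2)

Explanation: The sign of the whole expression was flipped: the term cos(t)**(-2) was incorrectly written as -1/cos(t)**2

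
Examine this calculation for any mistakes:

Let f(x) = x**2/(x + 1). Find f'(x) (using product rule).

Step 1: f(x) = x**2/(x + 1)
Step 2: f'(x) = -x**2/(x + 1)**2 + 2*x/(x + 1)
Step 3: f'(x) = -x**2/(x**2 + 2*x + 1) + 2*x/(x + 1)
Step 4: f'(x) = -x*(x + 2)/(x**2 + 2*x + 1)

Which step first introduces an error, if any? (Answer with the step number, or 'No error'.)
Step 4

Step 4 is incorrect due to a sign flip.
The step shows: -x*(x + 2)/(x**2 + 2*x + 1)
The correct value should be: x*(x + 2)/(x**2 + 2*x + 1)

Explanation: The sign of the whole expression was flipped: the term x*(x + 2)/(x**2 + 2*x + 1) was incorrectly written as -x*(x + 2)/(x**2 + 2*x + 1)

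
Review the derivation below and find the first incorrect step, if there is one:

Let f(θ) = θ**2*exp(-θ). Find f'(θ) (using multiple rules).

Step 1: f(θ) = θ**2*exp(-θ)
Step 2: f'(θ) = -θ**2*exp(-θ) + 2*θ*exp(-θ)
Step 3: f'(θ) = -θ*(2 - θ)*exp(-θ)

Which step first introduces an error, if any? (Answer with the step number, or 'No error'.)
Step 3

Step 3 is incorrect due to a sign flip.
The step shows: -θ*(2 - θ)*exp(-θ)
The correct value should be: θ*(2 - θ)*exp(-θ)

Explanation: The sign of the whole expression was flipped: the term θ*(2 - θ)*exp(-θ) was incorrectly written as -θ*(2 - θ)*exp(-θ)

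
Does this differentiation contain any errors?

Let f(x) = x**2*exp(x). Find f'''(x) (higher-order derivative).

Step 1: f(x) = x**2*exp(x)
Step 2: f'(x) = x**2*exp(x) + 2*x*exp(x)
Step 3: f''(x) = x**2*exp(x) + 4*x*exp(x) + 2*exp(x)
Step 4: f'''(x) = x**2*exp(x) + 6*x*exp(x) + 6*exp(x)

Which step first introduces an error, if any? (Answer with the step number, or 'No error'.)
No error

All steps in this derivation are correct.
The final answer f'''(x) = x**2*exp(x) + 6*x*exp(x) + 6*exp(x) is valid.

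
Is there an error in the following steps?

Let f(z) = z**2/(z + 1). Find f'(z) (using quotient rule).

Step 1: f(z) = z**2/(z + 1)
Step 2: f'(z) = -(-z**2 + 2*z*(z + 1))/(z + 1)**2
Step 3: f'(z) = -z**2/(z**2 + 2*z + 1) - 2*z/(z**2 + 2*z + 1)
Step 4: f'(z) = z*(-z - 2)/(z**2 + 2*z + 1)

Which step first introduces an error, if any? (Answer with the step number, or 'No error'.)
Step 2

Step 2 is incorrect due to a sign flip.
The step shows: -(-z**2 + 2*z*(z + 1))/(z + 1)**2
The correct value should be: (-z**2 + 2*z*(z + 1))/(z + 1)**2

Explanation: The sign of the whole expression was flipped: the term (-z**2 + 2*z*(z + 1))/(z + 1)**2 was incorrectly written as -(-z**2 + 2*z*(z + 1))/(z + 1)**2
The later steps are derived from this incorrect expression, so the error originates in Step 2.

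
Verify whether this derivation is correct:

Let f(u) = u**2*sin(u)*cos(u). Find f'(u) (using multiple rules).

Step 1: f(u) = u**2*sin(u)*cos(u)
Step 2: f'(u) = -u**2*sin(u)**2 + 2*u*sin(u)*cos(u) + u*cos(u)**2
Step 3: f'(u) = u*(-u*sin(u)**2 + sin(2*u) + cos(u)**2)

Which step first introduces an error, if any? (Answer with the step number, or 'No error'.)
Step 2

Step 2 is incorrect due to a wrong exponent.
The step shows: -u**2*sin(u)**2 + 2*u*sin(u)*cos(u) + u*cos(u)**2
The correct value should be: -u**2*sin(u)**2 + u**2*cos(u)**2 + 2*u*sin(u)*cos(u)

Explanation: The exponent 2 on u was incorrectly written as 1: the term u**2*cos(u)**2 was incorrectly written as u*cos(u)**2
The later steps are derived from this incorrect expression, so the error originates in Step 2.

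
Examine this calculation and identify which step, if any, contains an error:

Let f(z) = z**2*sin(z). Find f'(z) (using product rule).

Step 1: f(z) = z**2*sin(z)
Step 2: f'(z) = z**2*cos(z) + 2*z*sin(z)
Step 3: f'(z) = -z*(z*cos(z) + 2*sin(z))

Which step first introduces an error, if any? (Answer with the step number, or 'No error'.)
Step 3

Step 3 is incorrect due to a sign flip.
The step shows: -z*(z*cos(z) + 2*sin(z))
The correct value should be: z*(z*cos(z) + 2*sin(z))

Explanation: The sign of the whole expression was flipped: the term z*(z*cos(z) + 2*sin(z)) was incorrectly written as -z*(z*cos(z) + 2*sin(z))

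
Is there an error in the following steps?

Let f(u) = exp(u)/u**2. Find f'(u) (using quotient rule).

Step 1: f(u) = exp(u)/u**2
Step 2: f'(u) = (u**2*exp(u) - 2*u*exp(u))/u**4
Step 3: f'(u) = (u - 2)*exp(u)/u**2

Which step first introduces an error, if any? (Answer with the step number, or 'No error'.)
Step 3

Step 3 is incorrect due to a wrong exponent.
The step shows: (u - 2)*exp(u)/u**2
The correct value should be: (u - 2)*exp(u)/u**3

Explanation: The exponent -3 on u was incorrectly written as -2: the term (u - 2)*exp(u)/u**3 was incorrectly written as (u - 2)*exp(u)/u**2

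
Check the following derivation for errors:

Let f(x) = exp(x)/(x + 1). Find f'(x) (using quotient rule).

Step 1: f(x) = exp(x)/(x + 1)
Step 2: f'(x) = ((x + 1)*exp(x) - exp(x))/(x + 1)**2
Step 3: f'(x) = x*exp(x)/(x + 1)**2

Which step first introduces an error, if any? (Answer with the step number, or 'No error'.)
No error

All steps in this derivation are correct.
The final answer f'(x) = x*exp(x)/(x + 1)**2 is valid.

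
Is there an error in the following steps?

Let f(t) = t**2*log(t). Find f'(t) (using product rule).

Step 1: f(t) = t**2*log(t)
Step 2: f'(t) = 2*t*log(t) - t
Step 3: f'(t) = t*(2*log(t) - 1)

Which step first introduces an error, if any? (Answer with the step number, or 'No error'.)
Step 2

Step 2 is incorrect due to a sign flip.
The step shows: 2*t*log(t) - t
The correct value should be: 2*t*log(t) + t

Explanation: The sign of one term was flipped: the term t was incorrectly written as -t
The later steps are derived from this incorrect expression, so the error originates in Step 2.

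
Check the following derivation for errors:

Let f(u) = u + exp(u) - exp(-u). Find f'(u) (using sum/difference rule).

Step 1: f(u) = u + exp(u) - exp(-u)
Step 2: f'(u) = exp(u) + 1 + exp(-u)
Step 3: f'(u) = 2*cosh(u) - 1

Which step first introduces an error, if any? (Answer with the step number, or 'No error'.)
Step 3

Step 3 is incorrect due to a sign flip.
The step shows: 2*cosh(u) - 1
The correct value should be: 2*cosh(u) + 1

Explanation: The sign of one term was flipped: the term 1 was incorrectly written as -1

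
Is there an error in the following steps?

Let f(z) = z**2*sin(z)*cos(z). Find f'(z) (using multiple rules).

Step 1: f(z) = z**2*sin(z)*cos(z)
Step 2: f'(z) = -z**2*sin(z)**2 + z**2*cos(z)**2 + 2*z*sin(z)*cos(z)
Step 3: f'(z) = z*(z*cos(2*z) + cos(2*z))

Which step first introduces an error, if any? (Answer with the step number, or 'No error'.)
Step 3

Step 3 is incorrect due to a wrong trig function.
The step shows: z*(z*cos(2*z) + cos(2*z))
The correct value should be: z*(z*cos(2*z) + sin(2*z))

Explanation: sin(2*z) was incorrectly written as cos(2*z): the term z*(z*cos(2*z) + sin(2*z)) was incorrectly written as z*(z*cos(2*z) + cos(2*z))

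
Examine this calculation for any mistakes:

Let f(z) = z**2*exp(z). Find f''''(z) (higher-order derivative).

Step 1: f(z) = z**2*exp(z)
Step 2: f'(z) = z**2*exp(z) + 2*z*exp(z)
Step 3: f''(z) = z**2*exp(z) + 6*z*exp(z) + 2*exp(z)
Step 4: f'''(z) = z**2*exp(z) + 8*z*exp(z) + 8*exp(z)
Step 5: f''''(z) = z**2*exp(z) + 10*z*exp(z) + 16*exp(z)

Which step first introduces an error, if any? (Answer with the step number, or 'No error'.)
Step 3

Step 3 is incorrect due to a wrong coefficient.
The step shows: z**2*exp(z) + 6*z*exp(z) + 2*exp(z)
The correct value should be: z**2*exp(z) + 4*z*exp(z) + 2*exp(z)

Explanation: The coefficient 4 was incorrectly written as 6: the term 4*z*exp(z) was incorrectly written as 6*z*exp(z)
The later steps are derived from this incorrect expression, so the error originates in Step 3.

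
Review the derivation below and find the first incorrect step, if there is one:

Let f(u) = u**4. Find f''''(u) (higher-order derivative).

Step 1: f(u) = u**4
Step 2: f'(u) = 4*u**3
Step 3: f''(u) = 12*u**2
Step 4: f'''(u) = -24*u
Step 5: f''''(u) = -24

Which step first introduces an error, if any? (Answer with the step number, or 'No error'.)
Step 4

Step 4 is incorrect due to a sign flip.
The step shows: -24*u
The correct value should be: 24*u

Explanation: The sign of the whole expression was flipped: the term 24*u was incorrectly written as -24*u
The later steps are derived from this incorrect expression, so the error originates in Step 4.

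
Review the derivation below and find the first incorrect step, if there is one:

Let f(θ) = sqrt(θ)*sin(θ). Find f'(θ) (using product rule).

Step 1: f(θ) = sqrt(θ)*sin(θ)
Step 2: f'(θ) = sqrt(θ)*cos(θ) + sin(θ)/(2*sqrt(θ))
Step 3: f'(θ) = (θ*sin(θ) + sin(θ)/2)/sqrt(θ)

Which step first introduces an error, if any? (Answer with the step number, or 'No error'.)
Step 3

Step 3 is incorrect due to a wrong trig function.
The step shows: (θ*sin(θ) + sin(θ)/2)/sqrt(θ)
The correct value should be: (θ*cos(θ) + sin(θ)/2)/sqrt(θ)

Explanation: cos(θ) was incorrectly written as sin(θ): the term (θ*cos(θ) + sin(θ)/2)/sqrt(θ) was incorrectly written as (θ*sin(θ) + sin(θ)/2)/sqrt(θ)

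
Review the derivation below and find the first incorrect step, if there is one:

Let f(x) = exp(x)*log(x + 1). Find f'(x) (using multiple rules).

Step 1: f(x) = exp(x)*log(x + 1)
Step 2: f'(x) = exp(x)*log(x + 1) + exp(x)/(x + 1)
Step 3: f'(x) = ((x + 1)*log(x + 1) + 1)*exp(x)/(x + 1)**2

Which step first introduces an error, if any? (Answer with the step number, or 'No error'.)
Step 3

Step 3 is incorrect due to a wrong exponent.
The step shows: ((x + 1)*log(x + 1) + 1)*exp(x)/(x + 1)**2
The correct value should be: ((x + 1)*log(x + 1) + 1)*exp(x)/(x + 1)

Explanation: The exponent -1 on x + 1 was incorrectly written as -2: the term ((x + 1)*log(x + 1) + 1)*exp(x)/(x + 1) was incorrectly written as ((x + 1)*log(x + 1) + 1)*exp(x)/(x + 1)**2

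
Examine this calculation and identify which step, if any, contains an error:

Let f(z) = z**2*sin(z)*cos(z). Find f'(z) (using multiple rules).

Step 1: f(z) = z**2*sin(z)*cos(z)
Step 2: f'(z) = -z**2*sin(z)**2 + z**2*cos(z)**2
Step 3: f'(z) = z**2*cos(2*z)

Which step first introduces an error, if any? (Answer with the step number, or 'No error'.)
Step 2

Step 2 is incorrect due to a dropped term.
The step shows: -z**2*sin(z)**2 + z**2*cos(z)**2
The correct value should be: -z**2*sin(z)**2 + z**2*cos(z)**2 + 2*z*sin(z)*cos(z)

Explanation: A term was dropped: the term 2*z*sin(z)*cos(z) was incorrectly omitted
The later steps are derived from this incorrect expression, so the error originates in Step 2.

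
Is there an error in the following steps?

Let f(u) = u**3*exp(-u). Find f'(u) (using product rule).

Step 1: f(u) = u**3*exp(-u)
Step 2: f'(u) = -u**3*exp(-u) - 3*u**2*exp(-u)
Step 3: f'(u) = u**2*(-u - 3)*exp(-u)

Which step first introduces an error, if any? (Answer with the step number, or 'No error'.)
Step 2

Step 2 is incorrect due to a sign flip.
The step shows: -u**3*exp(-u) - 3*u**2*exp(-u)
The correct value should be: -u**3*exp(-u) + 3*u**2*exp(-u)

Explanation: The sign of one term was flipped: the term 3*u**2*exp(-u) was incorrectly written as -3*u**2*exp(-u)
The later steps are derived from this incorrect expression, so the error originates in Step 2.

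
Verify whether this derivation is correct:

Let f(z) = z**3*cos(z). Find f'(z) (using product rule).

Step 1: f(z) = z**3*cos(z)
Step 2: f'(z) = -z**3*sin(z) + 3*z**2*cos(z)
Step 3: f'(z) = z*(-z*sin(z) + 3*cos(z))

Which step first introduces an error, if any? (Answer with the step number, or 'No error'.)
Step 3

Step 3 is incorrect due to a wrong exponent.
The step shows: z*(-z*sin(z) + 3*cos(z))
The correct value should be: z**2*(-z*sin(z) + 3*cos(z))

Explanation: The exponent 2 on z was incorrectly written as 1: the term z**2*(-z*sin(z) + 3*cos(z)) was incorrectly written as z*(-z*sin(z) + 3*cos(z))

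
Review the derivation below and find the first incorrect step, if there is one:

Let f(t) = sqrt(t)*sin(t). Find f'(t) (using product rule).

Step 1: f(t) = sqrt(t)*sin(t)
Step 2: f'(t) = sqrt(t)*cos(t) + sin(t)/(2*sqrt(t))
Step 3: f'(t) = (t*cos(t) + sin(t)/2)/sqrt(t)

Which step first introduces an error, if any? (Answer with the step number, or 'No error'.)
No error

All steps in this derivation are correct.
The final answer f'(t) = (t*cos(t) + sin(t)/2)/sqrt(t) is valid.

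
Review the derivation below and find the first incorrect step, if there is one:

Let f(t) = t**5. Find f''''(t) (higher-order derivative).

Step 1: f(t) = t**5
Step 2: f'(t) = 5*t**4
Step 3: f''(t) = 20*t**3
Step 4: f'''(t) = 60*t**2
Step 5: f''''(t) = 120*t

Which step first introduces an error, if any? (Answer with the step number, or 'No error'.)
No error

All steps in this derivation are correct.
The final answer f''''(t) = 120*t is valid.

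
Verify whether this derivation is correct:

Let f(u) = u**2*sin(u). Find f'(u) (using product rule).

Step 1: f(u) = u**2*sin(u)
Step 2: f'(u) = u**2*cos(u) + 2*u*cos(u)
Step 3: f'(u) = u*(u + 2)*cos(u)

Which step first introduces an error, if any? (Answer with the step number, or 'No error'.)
Step 2

Step 2 is incorrect due to a wrong trig function.
The step shows: u**2*cos(u) + 2*u*cos(u)
The correct value should be: u**2*cos(u) + 2*u*sin(u)

Explanation: sin(u) was incorrectly written as cos(u): the term 2*u*sin(u) was incorrectly written as 2*u*cos(u)
The later steps are derived from this incorrect expression, so the error originates in Step 2.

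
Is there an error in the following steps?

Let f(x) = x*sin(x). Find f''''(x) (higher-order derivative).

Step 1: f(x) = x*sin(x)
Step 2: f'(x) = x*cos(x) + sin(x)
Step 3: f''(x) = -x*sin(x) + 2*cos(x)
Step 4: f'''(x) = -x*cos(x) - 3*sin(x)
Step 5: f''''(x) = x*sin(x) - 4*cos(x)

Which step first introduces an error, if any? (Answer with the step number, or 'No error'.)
No error

All steps in this derivation are correct.
The final answer f''''(x) = x*sin(x) - 4*cos(x) is valid.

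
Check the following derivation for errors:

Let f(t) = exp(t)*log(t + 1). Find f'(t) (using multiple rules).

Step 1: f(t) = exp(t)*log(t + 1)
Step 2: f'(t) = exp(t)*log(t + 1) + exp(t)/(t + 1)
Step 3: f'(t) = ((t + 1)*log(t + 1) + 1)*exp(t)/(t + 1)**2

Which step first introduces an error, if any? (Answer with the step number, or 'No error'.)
Step 3

Step 3 is incorrect due to a wrong exponent.
The step shows: ((t + 1)*log(t + 1) + 1)*exp(t)/(t + 1)**2
The correct value should be: ((t + 1)*log(t + 1) + 1)*exp(t)/(t + 1)

Explanation: The exponent -1 on t + 1 was incorrectly written as -2: the term ((t + 1)*log(t + 1) + 1)*exp(t)/(t + 1) was incorrectly written as ((t + 1)*log(t + 1) + 1)*exp(t)/(t + 1)**2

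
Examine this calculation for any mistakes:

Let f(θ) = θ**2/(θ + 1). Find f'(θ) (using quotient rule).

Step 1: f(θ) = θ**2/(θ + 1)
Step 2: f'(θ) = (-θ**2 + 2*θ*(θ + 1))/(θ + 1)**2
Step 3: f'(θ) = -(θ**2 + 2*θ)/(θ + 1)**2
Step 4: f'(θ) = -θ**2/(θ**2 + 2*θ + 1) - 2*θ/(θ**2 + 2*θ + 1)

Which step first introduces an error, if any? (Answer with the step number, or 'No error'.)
Step 3

Step 3 is incorrect due to a sign flip.
The step shows: -(θ**2 + 2*θ)/(θ + 1)**2
The correct value should be: (θ**2 + 2*θ)/(θ + 1)**2

Explanation: The sign of the whole expression was flipped: the term (θ**2 + 2*θ)/(θ + 1)**2 was incorrectly written as -(θ**2 + 2*θ)/(θ + 1)**2
The later steps are derived from this incorrect expression, so the error originates in Step 3.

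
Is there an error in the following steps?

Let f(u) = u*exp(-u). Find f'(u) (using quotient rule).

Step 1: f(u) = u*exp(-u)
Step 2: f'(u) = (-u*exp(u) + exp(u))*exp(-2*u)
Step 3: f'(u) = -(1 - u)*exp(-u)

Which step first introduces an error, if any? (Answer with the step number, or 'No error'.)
Step 3

Step 3 is incorrect due to a sign flip.
The step shows: -(1 - u)*exp(-u)
The correct value should be: (1 - u)*exp(-u)

Explanation: The sign of the whole expression was flipped: the term (1 - u)*exp(-u) was incorrectly written as -(1 - u)*exp(-u)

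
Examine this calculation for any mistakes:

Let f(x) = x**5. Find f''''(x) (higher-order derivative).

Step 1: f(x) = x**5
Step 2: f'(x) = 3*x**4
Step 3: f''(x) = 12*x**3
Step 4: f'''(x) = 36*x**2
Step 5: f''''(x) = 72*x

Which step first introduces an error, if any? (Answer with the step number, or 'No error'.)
Step 2

Step 2 is incorrect due to a wrong coefficient.
The step shows: 3*x**4
The correct value should be: 5*x**4

Explanation: The coefficient 5 was incorrectly written as 3: the term 5*x**4 was incorrectly written as 3*x**4
The later steps are derived from this incorrect expression, so the error originates in Step 2.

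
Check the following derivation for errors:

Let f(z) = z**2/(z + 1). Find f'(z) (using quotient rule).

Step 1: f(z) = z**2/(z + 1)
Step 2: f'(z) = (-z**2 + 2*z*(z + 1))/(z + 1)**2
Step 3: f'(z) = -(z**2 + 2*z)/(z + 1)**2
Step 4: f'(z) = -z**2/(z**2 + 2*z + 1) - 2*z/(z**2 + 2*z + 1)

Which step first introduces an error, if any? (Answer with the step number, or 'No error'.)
Step 3

Step 3 is incorrect due to a sign flip.
The step shows: -(z**2 + 2*z)/(z + 1)**2
The correct value should be: (z**2 + 2*z)/(z + 1)**2

Explanation: The sign of the whole expression was flipped: the term (z**2 + 2*z)/(z + 1)**2 was incorrectly written as -(z**2 + 2*z)/(z + 1)**2
The later steps are derived from this incorrect expression, so the error originates in Step 3.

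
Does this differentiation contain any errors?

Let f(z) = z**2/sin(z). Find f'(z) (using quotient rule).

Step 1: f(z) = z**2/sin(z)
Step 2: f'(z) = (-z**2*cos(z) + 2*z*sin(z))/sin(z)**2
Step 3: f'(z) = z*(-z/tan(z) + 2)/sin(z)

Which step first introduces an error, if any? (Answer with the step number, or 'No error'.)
No error

All steps in this derivation are correct.
The final answer f'(z) = z*(-z/tan(z) + 2)/sin(z) is valid.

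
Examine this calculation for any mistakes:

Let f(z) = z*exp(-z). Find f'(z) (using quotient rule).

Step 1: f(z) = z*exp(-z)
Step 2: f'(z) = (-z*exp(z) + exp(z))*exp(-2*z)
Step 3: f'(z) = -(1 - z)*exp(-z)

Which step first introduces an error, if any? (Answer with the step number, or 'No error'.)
Step 3

Step 3 is incorrect due to a sign flip.
The step shows: -(1 - z)*exp(-z)
The correct value should be: (1 - z)*exp(-z)

Explanation: The sign of the whole expression was flipped: the term (1 - z)*exp(-z) was incorrectly written as -(1 - z)*exp(-z)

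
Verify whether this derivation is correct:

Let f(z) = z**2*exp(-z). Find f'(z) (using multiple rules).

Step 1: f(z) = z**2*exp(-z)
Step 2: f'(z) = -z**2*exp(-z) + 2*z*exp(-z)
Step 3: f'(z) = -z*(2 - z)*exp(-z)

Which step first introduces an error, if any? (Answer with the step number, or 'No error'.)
Step 3

Step 3 is incorrect due to a sign flip.
The step shows: -z*(2 - z)*exp(-z)
The correct value should be: z*(2 - z)*exp(-z)

Explanation: The sign of the whole expression was flipped: the term z*(2 - z)*exp(-z) was incorrectly written as -z*(2 - z)*exp(-z)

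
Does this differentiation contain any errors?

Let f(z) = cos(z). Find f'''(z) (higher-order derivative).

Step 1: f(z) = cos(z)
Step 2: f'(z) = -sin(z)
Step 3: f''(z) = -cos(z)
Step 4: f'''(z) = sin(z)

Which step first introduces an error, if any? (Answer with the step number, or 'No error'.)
No error

All steps in this derivation are correct.
The final answer f'''(z) = sin(z) is valid.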